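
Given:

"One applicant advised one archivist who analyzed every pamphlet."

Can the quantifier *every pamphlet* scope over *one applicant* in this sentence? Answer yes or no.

No

The DP *every pamphlet* is contained in the relative clause *who analyzed every pamphlet* modifying *one archivist*.
A relative clause is a scope island — quantifier raising cannot cross its boundary.
So *every pamphlet* cannot raise to a position above *one applicant*.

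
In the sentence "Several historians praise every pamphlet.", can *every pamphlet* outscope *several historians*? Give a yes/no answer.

Yes

*every pamphlet* and *several historians* are in the same minimal clause.
With no island boundary between them, the object can take inverse scope over the subject via ordinary QR within the clause.
So *every pamphlet* > *several historians* is among the available readings.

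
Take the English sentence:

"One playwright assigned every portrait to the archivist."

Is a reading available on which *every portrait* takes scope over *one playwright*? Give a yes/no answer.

*every portrait* and *one playwright* are in the same minimal clause.
Since no island is crossed, the inverse ordering is licensed alongside surface scope.

Yes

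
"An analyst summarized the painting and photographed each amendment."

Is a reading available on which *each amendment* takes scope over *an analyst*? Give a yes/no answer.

No

Structurally, *each amendment* is inside one conjunct of the coordinate structure (*photographed each amendment*).
The Coordinate Structure Constraint blocks movement (including QR) out of a single conjunct.
So *each amendment* cannot raise to a position above *an analyst*.
(Only the surface reading survives: one fixed analyst with respect to all the relevant amendments.)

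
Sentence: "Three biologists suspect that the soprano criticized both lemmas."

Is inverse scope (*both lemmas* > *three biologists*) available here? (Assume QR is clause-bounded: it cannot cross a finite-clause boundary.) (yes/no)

No

*both lemmas* occurs within the finite complement clause *that the soprano criticized both lemmas*.
With QR restricted to its own tensed clause, the embedded quantifier cannot reach a matrix scope position.
*both lemmas* > *three biologists* would require crossing that boundary, which is illicit.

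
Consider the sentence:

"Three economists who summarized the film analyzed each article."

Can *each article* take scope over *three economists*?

Yes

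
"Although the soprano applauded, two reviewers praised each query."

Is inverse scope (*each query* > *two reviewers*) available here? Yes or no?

Although there is an adjunct clause, *each query* is in the main clause, not inside the adjunct.
No island intervenes, so both surface and inverse scope are derivable.

Yes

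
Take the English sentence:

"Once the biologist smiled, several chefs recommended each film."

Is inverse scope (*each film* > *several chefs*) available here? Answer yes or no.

Neither queried DP is inside the adjunct, so the adjunct-island constraint does not apply.
Ordinary QR to a clause-peripheral position gives the wide-scope LF for the lower DP.
Both orderings are possible: *several chefs* > *each film* and *each film* > *several chefs*.

Yes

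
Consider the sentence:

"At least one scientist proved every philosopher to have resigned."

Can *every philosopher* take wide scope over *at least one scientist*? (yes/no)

*every philosopher* is an ECM subject; ECM complements are not islands, and the embedded quantifier may take matrix scope.
Clause-internal QR can adjoin the lower DP above the subject, yielding the inverse reading.
The sentence is scopally ambiguous between *at least one scientist* > *every philosopher* and *every philosopher* > *at least one scientist*.

Yes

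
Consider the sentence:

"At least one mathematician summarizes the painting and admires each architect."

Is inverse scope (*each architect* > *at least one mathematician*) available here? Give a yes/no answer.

No

*each architect* occurs within one conjunct of the coordinate structure (*admires each architect*).
Coordinate structures are islands for non-across-the-board movement, QR included.
The inverse ordering *each architect* > *at least one mathematician* is therefore underivable.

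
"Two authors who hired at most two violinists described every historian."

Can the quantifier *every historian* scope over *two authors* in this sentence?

*every historian* is a matrix argument; only *two authors* is modified by the relative clause *who hired at most two violinists*, so the RC island is irrelevant to the target quantifier.
Since no island is crossed, the inverse ordering is licensed alongside surface scope.

Yes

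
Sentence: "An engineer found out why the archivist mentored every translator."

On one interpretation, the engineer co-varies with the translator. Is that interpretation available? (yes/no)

No

This is the *every translator* > *an engineer* reading.
The DP *every translator* is contained in the embedded question *why the archivist mentored every translator*.
Embedded questions are wh-islands: a quantifier inside an indirect question cannot QR into the matrix clause.
*every translator* is confined to the island and cannot take scope over *an engineer*.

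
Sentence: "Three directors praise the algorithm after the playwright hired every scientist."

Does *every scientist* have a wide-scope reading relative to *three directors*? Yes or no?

*every scientist* occurs within the adjunct clause *after the playwright hired every scientist*.
Since the clause is an adjunct (not a complement), the Adjunct Condition blocks QR across its edge.
The inverse ordering *every scientist* > *three directors* is therefore underivable.

No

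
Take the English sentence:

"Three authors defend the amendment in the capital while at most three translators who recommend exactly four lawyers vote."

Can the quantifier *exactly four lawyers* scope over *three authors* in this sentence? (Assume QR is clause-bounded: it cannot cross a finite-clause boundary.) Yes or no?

No

*exactly four lawyers* sits inside the relative clause *who recommend exactly four lawyers*, which is itself inside the adjunct *while at most three translators who recommend exactly four lawyers vote*.
Both the relative clause and the enclosing adjunct are scope islands; QR cannot cross either.
So the wide-scope reading for *exactly four lawyers* is blocked.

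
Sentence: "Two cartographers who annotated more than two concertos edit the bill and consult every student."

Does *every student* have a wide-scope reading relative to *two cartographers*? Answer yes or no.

Structurally, *every student* is inside one conjunct of the coordinate structure (*consult every student*).
QR out of a conjunct would have to apply non-ATB, which the CSC forbids.
*every student* is confined to the island and cannot take scope over *two cartographers*.

No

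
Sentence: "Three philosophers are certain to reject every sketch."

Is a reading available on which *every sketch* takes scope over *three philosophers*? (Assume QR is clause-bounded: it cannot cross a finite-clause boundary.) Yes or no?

Yes

Raising constructions are monoclausal for scope purposes; *every sketch* is not separated from *three philosophers* by any island.
Ordinary QR to a clause-peripheral position gives the wide-scope LF for the lower DP.
So *every sketch* > *three philosophers* is among the available readings.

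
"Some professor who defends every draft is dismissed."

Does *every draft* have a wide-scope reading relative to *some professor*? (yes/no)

No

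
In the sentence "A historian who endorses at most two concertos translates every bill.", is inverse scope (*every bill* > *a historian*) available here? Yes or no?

Yes

Although the sentence contains a relative clause (*who endorses at most two concertos*), *every bill* is outside it, in the matrix VP.
No island intervenes, so both surface and inverse scope are derivable.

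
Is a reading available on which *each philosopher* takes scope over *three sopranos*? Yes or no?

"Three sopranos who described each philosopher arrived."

*each philosopher* is embedded in the relative clause *who described each philosopher*.
A relative clause is a scope island — quantifier raising cannot cross its boundary.
So *each philosopher* cannot raise to a position above *three sopranos*.

No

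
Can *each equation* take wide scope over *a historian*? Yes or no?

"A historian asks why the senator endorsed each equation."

*each equation* sits inside the embedded question *why the senator endorsed each equation*.
Embedded wh-clauses are opaque for QR, so the quantifier stays inside the question.
There is no licit LF on which *each equation* c-commands *a historian*.

No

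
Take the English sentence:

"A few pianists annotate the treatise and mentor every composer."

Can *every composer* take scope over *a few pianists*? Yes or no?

No

*every composer* sits inside one conjunct of the coordinate structure (*mentor every composer*).
Asymmetric QR out of one conjunct violates the Coordinate Structure Constraint.
*every composer* is confined to the island and cannot take scope over *a few pianists*.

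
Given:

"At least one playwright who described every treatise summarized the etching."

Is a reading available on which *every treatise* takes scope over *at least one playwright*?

No

The target quantifier *every treatise* is part of the relative clause *who described every treatise*.
Relative clauses block scope extraction: QR cannot target a position outside the modified NP.
There is no licit LF on which *every treatise* c-commands *at least one playwright*.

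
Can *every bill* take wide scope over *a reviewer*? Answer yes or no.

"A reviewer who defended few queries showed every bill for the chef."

Yes

Although the sentence contains a relative clause (*who defended few queries*), *every bill* is outside it, in the matrix VP.
No island intervenes, so both surface and inverse scope are derivable.
So *every bill* > *a reviewer* is among the available readings.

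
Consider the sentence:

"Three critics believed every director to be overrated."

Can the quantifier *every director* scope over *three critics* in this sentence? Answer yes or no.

*every director* is the subject of an ECM infinitive — the infinitival complement of an ECM verb is not a scope island, so *every director* can raise into the matrix clause.
No island intervenes, so both surface and inverse scope are derivable.

Yes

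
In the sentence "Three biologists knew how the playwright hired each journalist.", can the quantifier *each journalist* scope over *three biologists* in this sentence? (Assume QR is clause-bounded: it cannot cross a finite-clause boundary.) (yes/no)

No

*each journalist* sits inside the embedded question *how the playwright hired each journalist*.
The wh-island constraint blocks QR out of an embedded interrogative.
There is no licit LF on which *each journalist* c-commands *three biologists*.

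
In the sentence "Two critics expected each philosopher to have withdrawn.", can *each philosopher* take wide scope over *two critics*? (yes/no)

This is an ECM construction: *each philosopher* is the infinitival subject, Case-marked by the matrix verb, and the infinitive is transparent for QR.
Nothing blocks QR of the lower DP to a position above the higher one, so inverse scope is available.
Both orderings are possible: *two critics* > *each philosopher* and *each philosopher* > *two critics*.

Yes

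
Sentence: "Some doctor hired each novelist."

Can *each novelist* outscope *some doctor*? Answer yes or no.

Yes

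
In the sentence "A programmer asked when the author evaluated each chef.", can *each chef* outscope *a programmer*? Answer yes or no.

No

*each chef* is embedded in the embedded question *when the author evaluated each chef*.
Embedded wh-clauses are opaque for QR, so the quantifier stays inside the question.
The inverse ordering *each chef* > *a programmer* is therefore underivable.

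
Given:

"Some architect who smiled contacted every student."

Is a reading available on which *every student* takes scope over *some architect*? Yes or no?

Yes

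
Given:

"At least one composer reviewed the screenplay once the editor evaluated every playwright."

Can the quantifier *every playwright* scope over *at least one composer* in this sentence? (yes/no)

No

*every playwright* sits inside the adjunct clause *once the editor evaluated every playwright*.
The adjunct-island constraint bars QR out of an adverbial clause.
*every playwright* > *at least one composer* would require crossing that boundary, which is illicit.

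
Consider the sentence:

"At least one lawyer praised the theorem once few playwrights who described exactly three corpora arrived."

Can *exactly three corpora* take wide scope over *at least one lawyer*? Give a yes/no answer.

Structurally, *exactly three corpora* is inside the relative clause *who described exactly three corpora*, which is itself inside the adjunct *once few playwrights who described exactly three corpora arrived*.
Nested islands: the RC island is itself inside an adjunct island, so wide scope is doubly excluded.
So *exactly three corpora* cannot raise high enough to outscope *at least one lawyer*; only the surface ordering *at least one lawyer* > *exactly three corpora* is available.

No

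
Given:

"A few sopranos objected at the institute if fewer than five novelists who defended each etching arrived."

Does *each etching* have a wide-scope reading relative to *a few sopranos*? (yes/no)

No

*each etching* is embedded in the relative clause *who defended each etching*, which is itself inside the adjunct *if fewer than five novelists who defended each etching arrived*.
Both the relative clause and the enclosing adjunct are scope islands; QR cannot cross either.
Hence only narrow scope for *each etching* (under *a few sopranos*) survives.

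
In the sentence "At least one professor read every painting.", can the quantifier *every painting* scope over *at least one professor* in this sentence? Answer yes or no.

*every painting* and *at least one professor* are in the same minimal clause.
No island intervenes, so both surface and inverse scope are derivable.
So *every painting* > *at least one professor* is among the available readings.

Yes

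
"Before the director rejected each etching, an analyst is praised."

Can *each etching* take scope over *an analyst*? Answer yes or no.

No

*each etching* sits inside the adjunct clause *before the director rejected each etching*.
Since the clause is an adjunct (not a complement), the Adjunct Condition blocks QR across its edge.
*each etching* > *an analyst* would require crossing that boundary, which is illicit.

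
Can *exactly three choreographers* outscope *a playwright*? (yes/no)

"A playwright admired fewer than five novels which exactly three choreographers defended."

No

*exactly three choreographers* sits inside the relative clause *which exactly three choreographers defended* modifying *fewer than five novels*.
The relative clause forms an island for QR, so the quantifier is confined to the head noun's restrictor.
The inverse ordering *exactly three choreographers* > *a playwright* is therefore underivable.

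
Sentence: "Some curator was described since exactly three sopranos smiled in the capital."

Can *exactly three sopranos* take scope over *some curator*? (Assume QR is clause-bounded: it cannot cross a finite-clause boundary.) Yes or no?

*exactly three sopranos* is embedded in the adjunct clause *since exactly three sopranos smiled in the capital*.
Adjuncts are opaque for quantifier raising; a quantifier in an adjunct stays inside it.
So *exactly three sopranos* cannot raise to a position above *some curator*.

No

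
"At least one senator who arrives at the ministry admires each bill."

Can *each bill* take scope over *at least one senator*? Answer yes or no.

The relative clause *who arrives at the ministry* modifies *at least one senator*, but *each bill* is not inside that relative clause — it is an argument of the matrix verb.
No island intervenes, so both surface and inverse scope are derivable.
The sentence is scopally ambiguous between *at least one senator* > *each bill* and *each bill* > *at least one senator*.

Yes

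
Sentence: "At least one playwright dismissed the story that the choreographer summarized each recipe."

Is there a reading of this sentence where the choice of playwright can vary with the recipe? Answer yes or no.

That reading corresponds to *each recipe* > *at least one playwright*.
*each recipe* is embedded in the complex NP *the story that the choreographer summarized each recipe*.
The Complex NP Constraint bars QR out of the complement clause of a noun.
*each recipe* is confined to the island and cannot take scope over *at least one playwright*.

No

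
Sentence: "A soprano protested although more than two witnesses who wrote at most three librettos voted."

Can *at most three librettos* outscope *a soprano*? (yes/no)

No

Structurally, *at most three librettos* is inside the relative clause *who wrote at most three librettos*, which is itself inside the adjunct *although more than two witnesses who wrote at most three librettos voted*.
Two island boundaries intervene — the relative clause and the adjunct. Either alone would block QR.
There is no licit LF on which *at most three librettos* c-commands *a soprano*.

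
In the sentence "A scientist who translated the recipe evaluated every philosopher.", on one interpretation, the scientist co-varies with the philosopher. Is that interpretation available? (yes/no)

Yes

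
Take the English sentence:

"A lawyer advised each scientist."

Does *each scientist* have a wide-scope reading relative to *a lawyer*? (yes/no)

Yes

*each scientist* is the matrix object and *a lawyer* the matrix subject; the two are clausemates.
With no island boundary between them, the object can take inverse scope over the subject via ordinary QR within the clause.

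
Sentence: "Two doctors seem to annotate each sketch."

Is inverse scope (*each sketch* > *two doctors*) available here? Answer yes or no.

The matrix predicate is a raising verb, whose infinitival complement is not a scope island — *each sketch* can QR into the matrix clause.
Clause-internal QR can adjoin the lower DP above the subject, yielding the inverse reading.
So *each sketch* > *two doctors* is among the available readings.

Yes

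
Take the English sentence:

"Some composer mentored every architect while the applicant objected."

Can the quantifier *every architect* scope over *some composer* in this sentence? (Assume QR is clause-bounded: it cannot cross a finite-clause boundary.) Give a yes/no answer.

Yes

Neither queried DP is inside the adjunct, so the adjunct-island constraint does not apply.
No island intervenes, so both surface and inverse scope are derivable.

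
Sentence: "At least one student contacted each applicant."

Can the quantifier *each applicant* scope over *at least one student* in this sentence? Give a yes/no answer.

Yes

*each applicant* and *at least one student* are in the same minimal clause.
Since no island is crossed, the inverse ordering is licensed alongside surface scope.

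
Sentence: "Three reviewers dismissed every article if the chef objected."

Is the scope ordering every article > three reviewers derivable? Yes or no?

Yes

Although there is an adjunct clause, *every article* is in the main clause, not inside the adjunct.
No island intervenes, so both surface and inverse scope are derivable.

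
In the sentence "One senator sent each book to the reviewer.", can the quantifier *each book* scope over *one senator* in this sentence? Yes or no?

*each book* is the matrix object and *one senator* the matrix subject; the two are clausemates.
Clause-internal QR can adjoin the lower DP above the subject, yielding the inverse reading.

Yes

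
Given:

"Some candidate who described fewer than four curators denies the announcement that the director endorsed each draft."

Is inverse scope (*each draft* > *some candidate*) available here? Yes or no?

No

*each draft* is embedded in the complex NP *the announcement that the director endorsed each draft*.
A that-clause complement to a noun is an island; QR cannot cross the NP boundary.
So *each draft* cannot raise to a position above *some candidate*.
(Only the surface reading survives: one fixed candidate with respect to all the relevant drafts.)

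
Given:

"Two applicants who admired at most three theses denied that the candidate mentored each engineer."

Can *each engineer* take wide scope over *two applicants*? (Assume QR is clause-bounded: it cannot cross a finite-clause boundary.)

No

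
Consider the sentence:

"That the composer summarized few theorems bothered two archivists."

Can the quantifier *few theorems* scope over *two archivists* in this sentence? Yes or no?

*few theorems* sits inside the sentential subject *that the composer summarized few theorems*.
The Sentential Subject Constraint rules out raising the quantifier out of the that-clause subject.
There is no licit LF on which *few theorems* c-commands *two archivists*.

No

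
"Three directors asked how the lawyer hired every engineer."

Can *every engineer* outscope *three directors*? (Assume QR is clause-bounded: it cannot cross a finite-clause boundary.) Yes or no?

No

Structurally, *every engineer* is inside the embedded question *how the lawyer hired every engineer*.
QR across an interrogative CP boundary is ruled out as a wh-island violation.
The inverse ordering *every engineer* > *three directors* is therefore underivable.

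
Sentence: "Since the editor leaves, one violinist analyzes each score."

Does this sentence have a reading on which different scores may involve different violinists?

Yes

The described interpretation is the *each score* > *one violinist* scoping.
Neither queried DP is inside the adjunct, so the adjunct-island constraint does not apply.
With no island boundary between them, the object can take inverse scope over the subject via ordinary QR within the clause.
Both orderings are possible: *one violinist* > *each score* and *each score* > *one violinist*.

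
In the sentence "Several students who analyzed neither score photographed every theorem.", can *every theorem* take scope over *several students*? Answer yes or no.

Yes

The relative clause *who analyzed neither score* modifies *several students*, but *every theorem* is not inside that relative clause — it is an argument of the matrix verb.
No island intervenes, so both surface and inverse scope are derivable.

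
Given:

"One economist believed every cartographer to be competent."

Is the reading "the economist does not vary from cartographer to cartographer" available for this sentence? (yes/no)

Yes

The described interpretation is the *one economist* > *every cartographer* scoping.
That is the surface-scope ordering, which is always one of the available readings — island constraints only ever restrict inverse scope.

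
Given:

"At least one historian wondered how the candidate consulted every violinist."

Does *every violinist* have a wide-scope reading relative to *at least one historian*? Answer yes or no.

Structurally, *every violinist* is inside the embedded question *how the candidate consulted every violinist*.
The wh-island constraint blocks QR out of an embedded interrogative.
There is no licit LF on which *every violinist* c-commands *at least one historian*.
(Only the surface reading survives: one fixed historian with respect to all the relevant violinists.)

No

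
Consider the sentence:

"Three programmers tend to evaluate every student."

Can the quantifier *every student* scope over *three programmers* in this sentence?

Raising constructions are monoclausal for scope purposes; *every student* is not separated from *three programmers* by any island.
Nothing blocks QR of the lower DP to a position above the higher one, so inverse scope is available.
Both orderings are possible: *three programmers* > *every student* and *every student* > *three programmers*.

Yes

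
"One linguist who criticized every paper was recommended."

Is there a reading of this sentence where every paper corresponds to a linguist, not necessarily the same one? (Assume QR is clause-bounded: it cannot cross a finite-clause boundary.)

The described interpretation is the *every paper* > *one linguist* scoping.
*every paper* is embedded in the relative clause *who criticized every paper*.
The relative clause forms an island for QR, so the quantifier is confined to the head noun's restrictor.
The inverse ordering *every paper* > *one linguist* is therefore underivable.
(Only the surface reading survives: one fixed linguist with respect to all the relevant papers.)

No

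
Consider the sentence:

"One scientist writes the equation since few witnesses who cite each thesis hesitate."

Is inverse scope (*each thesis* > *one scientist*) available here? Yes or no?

*each thesis* occurs within the relative clause *who cite each thesis*, which is itself inside the adjunct *since few witnesses who cite each thesis hesitate*.
Both the relative clause and the enclosing adjunct are scope islands; QR cannot cross either.
So *each thesis* cannot raise to a position above *one scientist*.

No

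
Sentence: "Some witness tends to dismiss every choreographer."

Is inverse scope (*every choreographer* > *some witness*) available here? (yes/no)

Raising constructions are monoclausal for scope purposes; *every choreographer* is not separated from *some witness* by any island.
With no island boundary between them, the object can take inverse scope over the subject via ordinary QR within the clause.
So *every choreographer* > *some witness* is among the available readings.

Yes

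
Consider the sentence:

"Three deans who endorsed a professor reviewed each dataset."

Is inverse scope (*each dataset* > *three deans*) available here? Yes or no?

Yes

*each dataset* sits in the matrix clause, not in the relative clause on *three deans*.
With no island boundary between them, the object can take inverse scope over the subject via ordinary QR within the clause.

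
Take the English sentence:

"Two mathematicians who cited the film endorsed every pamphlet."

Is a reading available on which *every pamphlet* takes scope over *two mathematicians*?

Yes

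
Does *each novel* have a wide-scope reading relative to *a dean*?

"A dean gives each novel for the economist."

Both DPs are arguments of the same predicate; there is no clause or island boundary between them.
No island intervenes, so both surface and inverse scope are derivable.

Yes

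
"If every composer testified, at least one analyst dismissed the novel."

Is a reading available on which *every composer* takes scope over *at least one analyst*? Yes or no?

No

Structurally, *every composer* is inside the adjunct clause *if every composer testified*.
The adjunct-island constraint bars QR out of an adverbial clause.
*every composer* is confined to the island and cannot take scope over *at least one analyst*.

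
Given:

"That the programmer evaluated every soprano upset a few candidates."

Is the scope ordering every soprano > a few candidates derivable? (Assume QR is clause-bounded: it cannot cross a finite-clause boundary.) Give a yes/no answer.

No

*every soprano* sits inside the sentential subject *that the programmer evaluated every soprano*.
Clausal subjects are scope islands; QR from inside the subject into the matrix is barred.
So the wide-scope reading for *every soprano* is blocked.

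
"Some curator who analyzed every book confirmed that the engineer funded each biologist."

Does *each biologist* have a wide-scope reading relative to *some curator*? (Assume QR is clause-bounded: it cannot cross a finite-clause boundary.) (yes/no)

No

Structurally, *each biologist* is inside the finite complement clause *that the engineer funded each biologist*.
QR is clause-bounded, so the finite complement is a scope island for the embedded quantifier.
So the wide-scope reading for *each biologist* is blocked.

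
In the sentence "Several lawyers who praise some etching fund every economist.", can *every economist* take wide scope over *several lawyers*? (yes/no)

Yes

*every economist* sits in the matrix clause, not in the relative clause on *several lawyers*.
Clause-internal QR can adjoin the lower DP above the subject, yielding the inverse reading.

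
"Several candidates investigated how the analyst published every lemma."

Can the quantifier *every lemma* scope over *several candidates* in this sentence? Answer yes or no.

No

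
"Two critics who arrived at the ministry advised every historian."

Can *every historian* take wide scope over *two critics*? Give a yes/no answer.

The relative clause *who arrived at the ministry* modifies *two critics*, but *every historian* is not inside that relative clause — it is an argument of the matrix verb.
Since no island is crossed, the inverse ordering is licensed alongside surface scope.

Yes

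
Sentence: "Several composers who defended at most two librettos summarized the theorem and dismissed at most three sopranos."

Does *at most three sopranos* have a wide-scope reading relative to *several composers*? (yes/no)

*at most three sopranos* occurs within one conjunct of the coordinate structure (*dismissed at most three sopranos*).
Coordinate structures are islands for non-across-the-board movement, QR included.
The inverse ordering *at most three sopranos* > *several composers* is therefore underivable.

No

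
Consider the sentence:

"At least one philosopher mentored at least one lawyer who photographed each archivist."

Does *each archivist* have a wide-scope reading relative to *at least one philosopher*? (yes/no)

The DP *each archivist* is contained in the relative clause *who photographed each archivist* modifying *at least one lawyer*.
Relative clauses block scope extraction: QR cannot target a position outside the modified NP.
So the wide-scope reading for *each archivist* is blocked.

No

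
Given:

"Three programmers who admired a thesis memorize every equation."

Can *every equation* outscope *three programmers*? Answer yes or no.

*every equation* is a matrix argument; only *three programmers* is modified by the relative clause *who admired a thesis*, so the RC island is irrelevant to the target quantifier.
Since no island is crossed, the inverse ordering is licensed alongside surface scope.

Yes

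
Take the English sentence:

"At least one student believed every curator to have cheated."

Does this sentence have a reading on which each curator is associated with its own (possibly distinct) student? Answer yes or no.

Yes

The paraphrase describes the scope ordering *every curator* > *at least one student*.
*every curator* is an ECM subject; ECM complements are not islands, and the embedded quantifier may take matrix scope.
Since no island is crossed, the inverse ordering is licensed alongside surface scope.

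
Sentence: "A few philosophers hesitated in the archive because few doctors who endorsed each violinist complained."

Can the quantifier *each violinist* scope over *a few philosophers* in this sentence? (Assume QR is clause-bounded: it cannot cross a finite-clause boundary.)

Structurally, *each violinist* is inside the relative clause *who endorsed each violinist*, which is itself inside the adjunct *because few doctors who endorsed each violinist complained*.
Nested islands: the RC island is itself inside an adjunct island, so wide scope is doubly excluded.
So *each violinist* cannot raise to a position above *a few philosophers*.

No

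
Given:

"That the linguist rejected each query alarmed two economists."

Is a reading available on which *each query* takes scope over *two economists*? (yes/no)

Structurally, *each query* is inside the sentential subject *that the linguist rejected each query*.
Subjects — clausal subjects included — are islands for extraction, and QR is no exception.
So the wide-scope reading for *each query* is blocked.

No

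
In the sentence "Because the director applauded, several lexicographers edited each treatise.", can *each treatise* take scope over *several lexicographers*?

The adjunct clause does not contain *each treatise*, which is the matrix object.
Clause-internal QR can adjoin the lower DP above the subject, yielding the inverse reading.

Yes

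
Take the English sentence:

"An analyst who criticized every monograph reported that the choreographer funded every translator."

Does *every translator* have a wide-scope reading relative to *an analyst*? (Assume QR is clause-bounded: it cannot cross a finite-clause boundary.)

*every translator* sits inside the finite complement clause *that the choreographer funded every translator*.
With QR restricted to its own tensed clause, the embedded quantifier cannot reach a matrix scope position.
*every translator* is confined to the island and cannot take scope over *an analyst*.
(Only the surface reading survives: one fixed analyst with respect to all the relevant translators.)

No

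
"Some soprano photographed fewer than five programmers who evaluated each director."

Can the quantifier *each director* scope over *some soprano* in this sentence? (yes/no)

No

Structurally, *each director* is inside the relative clause *who evaluated each director* modifying *fewer than five programmers*.
The relative clause forms an island for QR, so the quantifier is confined to the head noun's restrictor.
The inverse ordering *each director* > *some soprano* is therefore underivable.
(Only the surface reading survives: one fixed soprano with respect to all the relevant directors.)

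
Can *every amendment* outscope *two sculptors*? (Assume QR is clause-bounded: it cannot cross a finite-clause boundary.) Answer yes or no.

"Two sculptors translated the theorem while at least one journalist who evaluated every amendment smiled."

No

*every amendment* occurs within the relative clause *who evaluated every amendment*, which is itself inside the adjunct *while at least one journalist who evaluated every amendment smiled*.
Two island boundaries intervene — the relative clause and the adjunct. Either alone would block QR.
So *every amendment* cannot raise high enough to outscope *two sculptors*; only the surface ordering *two sculptors* > *every amendment* is available.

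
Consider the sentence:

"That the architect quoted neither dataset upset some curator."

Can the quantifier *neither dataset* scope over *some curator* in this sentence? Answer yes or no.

No

*neither dataset* is embedded in the sentential subject *that the architect quoted neither dataset*.
The Sentential Subject Constraint rules out raising the quantifier out of the that-clause subject.
*neither dataset* > *some curator* would require crossing that boundary, which is illicit.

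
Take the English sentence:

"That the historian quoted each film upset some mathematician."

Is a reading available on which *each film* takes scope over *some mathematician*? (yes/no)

The DP *each film* is contained in the sentential subject *that the historian quoted each film*.
Sentential subjects are islands: a quantifier inside the subject clause cannot raise over the matrix predicate.
There is no licit LF on which *each film* c-commands *some mathematician*.

No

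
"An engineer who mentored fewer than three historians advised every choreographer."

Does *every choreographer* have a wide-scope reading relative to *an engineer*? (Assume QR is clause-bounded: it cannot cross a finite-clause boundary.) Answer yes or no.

Yes

Although the sentence contains a relative clause (*who mentored fewer than three historians*), *every choreographer* is outside it, in the matrix VP.
No island intervenes, so both surface and inverse scope are derivable.
Both orderings are possible: *an engineer* > *every choreographer* and *every choreographer* > *an engineer*.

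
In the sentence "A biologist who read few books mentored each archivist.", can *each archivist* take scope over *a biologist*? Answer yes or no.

Yes

The relative clause *who read few books* modifies *a biologist*, but *each archivist* is not inside that relative clause — it is an argument of the matrix verb.
Since no island is crossed, the inverse ordering is licensed alongside surface scope.
The sentence is scopally ambiguous between *a biologist* > *each archivist* and *each archivist* > *a biologist*.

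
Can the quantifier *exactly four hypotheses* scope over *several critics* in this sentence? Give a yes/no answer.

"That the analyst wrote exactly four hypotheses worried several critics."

*exactly four hypotheses* sits inside the sentential subject *that the analyst wrote exactly four hypotheses*.
The Sentential Subject Constraint rules out raising the quantifier out of the that-clause subject.
So *exactly four hypotheses* cannot raise to a position above *several critics*.

No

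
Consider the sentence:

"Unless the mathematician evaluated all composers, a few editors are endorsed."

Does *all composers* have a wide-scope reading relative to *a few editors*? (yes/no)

The target quantifier *all composers* is part of the adjunct clause *unless the mathematician evaluated all composers*.
Adjunct clauses are scope islands: a quantifier inside an adjunct cannot raise into the matrix clause.
So *all composers* cannot raise to a position above *a few editors*.

No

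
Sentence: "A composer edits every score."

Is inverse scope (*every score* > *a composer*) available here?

Yes

*a composer* and *every score* are co-arguments of the matrix verb, with nothing but a clause-internal boundary between them.
Ordinary QR to a clause-peripheral position gives the wide-scope LF for the lower DP.
So *every score* > *a composer* is among the available readings.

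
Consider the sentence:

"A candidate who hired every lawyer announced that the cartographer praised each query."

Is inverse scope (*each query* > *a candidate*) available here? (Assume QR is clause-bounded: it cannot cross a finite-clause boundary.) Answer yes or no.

*each query* sits inside the finite complement clause *that the cartographer praised each query*.
With QR restricted to its own tensed clause, the embedded quantifier cannot reach a matrix scope position.
So *each query* cannot raise to a position above *a candidate*.
(Only the surface reading survives: one fixed candidate with respect to all the relevant queries.)

No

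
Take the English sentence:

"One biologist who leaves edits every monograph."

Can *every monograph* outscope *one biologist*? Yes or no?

Yes

The RC *who leaves* is an island, but *every monograph* is not inside it — it is the matrix object, a clausemate of *one biologist*.
No island intervenes, so both surface and inverse scope are derivable.
So *every monograph* > *one biologist* is among the available readings.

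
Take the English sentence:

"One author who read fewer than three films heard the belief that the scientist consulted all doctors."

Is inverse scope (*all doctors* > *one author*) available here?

No

*all doctors* occurs within the complex NP *the belief that the scientist consulted all doctors*.
The Complex NP Constraint bars QR out of the complement clause of a noun.
So the wide-scope reading for *all doctors* is blocked.
(Only the surface reading survives: one fixed author with respect to all the relevant doctors.)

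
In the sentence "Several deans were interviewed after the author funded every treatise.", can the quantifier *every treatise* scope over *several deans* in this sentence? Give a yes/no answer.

No

*every treatise* occurs within the adjunct clause *after the author funded every treatise*.
Scope out of an adjunct clause is unavailable: QR respects the adjunct-island constraint.
The inverse ordering *every treatise* > *several deans* is therefore underivable.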